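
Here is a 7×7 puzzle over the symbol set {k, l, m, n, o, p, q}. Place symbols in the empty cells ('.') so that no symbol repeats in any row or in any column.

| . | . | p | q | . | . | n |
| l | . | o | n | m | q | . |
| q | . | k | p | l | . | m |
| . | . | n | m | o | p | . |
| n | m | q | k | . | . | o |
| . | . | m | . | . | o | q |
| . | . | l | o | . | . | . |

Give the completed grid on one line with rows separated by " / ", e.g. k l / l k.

o l p q k m n / l p o n m q k / q o k p l n m / k q n m o p l / n m q k p l o / p k m l n o q / m n l o q k p

(r1,c5) = k
(r3,c6) = n
(r4,c1) = k
(r4,c7) = l
(r5,c5) = p
(r5,c6) = l
(r6,c1) = p
(r6,c4) = l
(r6,c5) = n
(r7,c1) = m
(r7,c5) = q
(r7,c6) = k
(r7,c7) = p
(r1,c1) = o
(r1,c2) = l
(r1,c6) = m
(r2,c7) = k
(r3,c2) = o
(r4,c2) = q
(r6,c2) = k
(r7,c2) = n
(r2,c2) = p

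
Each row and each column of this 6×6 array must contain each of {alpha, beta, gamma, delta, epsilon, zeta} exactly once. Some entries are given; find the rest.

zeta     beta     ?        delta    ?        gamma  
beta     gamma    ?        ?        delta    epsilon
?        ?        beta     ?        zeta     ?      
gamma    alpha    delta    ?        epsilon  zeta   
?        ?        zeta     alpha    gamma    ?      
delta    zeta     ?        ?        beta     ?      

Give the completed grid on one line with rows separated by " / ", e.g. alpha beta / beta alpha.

zeta beta epsilon delta alpha gamma / beta gamma alpha zeta delta epsilon / alpha epsilon beta gamma zeta delta / gamma alpha delta beta epsilon zeta / epsilon delta zeta alpha gamma beta / delta zeta gamma epsilon beta alpha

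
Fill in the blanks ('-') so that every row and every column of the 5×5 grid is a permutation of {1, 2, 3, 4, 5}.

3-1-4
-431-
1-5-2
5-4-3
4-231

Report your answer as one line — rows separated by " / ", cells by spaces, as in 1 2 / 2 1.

3 2 1 5 4 / 2 4 3 1 5 / 1 3 5 4 2 / 5 1 4 2 3 / 4 5 2 3 1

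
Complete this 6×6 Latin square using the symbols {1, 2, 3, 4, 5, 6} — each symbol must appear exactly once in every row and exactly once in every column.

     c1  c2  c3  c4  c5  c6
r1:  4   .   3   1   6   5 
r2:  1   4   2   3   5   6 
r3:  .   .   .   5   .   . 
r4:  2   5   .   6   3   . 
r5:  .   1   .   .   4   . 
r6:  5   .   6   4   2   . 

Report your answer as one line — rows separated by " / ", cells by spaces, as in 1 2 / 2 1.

At row 1, column 2: row 1 has {1,3,4,5,6}; column 2 has {1,4,5}; that leaves 2.
At row 3, column 5: row 3 has {5}; column 5 has {2,3,4,5,6}; that leaves 1.
At row 5, column 3: row 5 has {1,4}; column 3 has {2,3,6}; that leaves 5.
At row 5, column 4: row 5 has {1,4,5}; column 4 has {1,3,4,5,6}; that leaves 2.
At row 5, column 6: row 5 has {1,2,4,5}; column 6 has {5,6}; that leaves 3.
At row 6, column 2: row 6 has {2,4,5,6}; column 2 has {1,2,4,5}; that leaves 3.
At row 6, column 6: row 6 has {2,3,4,5,6}; column 6 has {3,5,6}; that leaves 1.
At row 3, column 2: row 3 has {1,5}; column 2 has {1,2,3,4,5}; that leaves 6.
At row 3, column 3: row 3 has {1,5,6}; column 3 has {2,3,5,6}; that leaves 4.
At row 3, column 6: row 3 has {1,4,5,6}; column 6 has {1,3,5,6}; that leaves 2.
At row 4, column 3: row 4 has {2,3,5,6}; column 3 has {2,3,4,5,6}; that leaves 1.
At row 4, column 6: row 4 has {1,2,3,5,6}; column 6 has {1,2,3,5,6}; that leaves 4.
At row 5, column 1: row 5 has {1,2,3,4,5}; column 1 has {1,2,4,5}; that leaves 6.
At row 3, column 1: row 3 has {1,2,4,5,6}; column 1 has {1,2,4,5,6}; that leaves 3.

4 2 3 1 6 5 / 1 4 2 3 5 6 / 3 6 4 5 1 2 / 2 5 1 6 3 4 / 6 1 5 2 4 3 / 5 3 6 4 2 1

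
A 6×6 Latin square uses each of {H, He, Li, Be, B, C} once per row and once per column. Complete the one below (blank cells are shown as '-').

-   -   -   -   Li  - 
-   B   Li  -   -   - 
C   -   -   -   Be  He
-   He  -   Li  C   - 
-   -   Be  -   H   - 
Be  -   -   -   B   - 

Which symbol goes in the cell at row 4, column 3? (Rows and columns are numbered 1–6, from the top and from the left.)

H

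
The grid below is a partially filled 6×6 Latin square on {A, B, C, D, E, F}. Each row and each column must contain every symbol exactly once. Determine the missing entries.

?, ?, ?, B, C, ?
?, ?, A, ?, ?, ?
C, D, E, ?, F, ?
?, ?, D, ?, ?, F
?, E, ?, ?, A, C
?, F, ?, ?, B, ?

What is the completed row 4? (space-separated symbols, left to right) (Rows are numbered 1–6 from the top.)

A B D C E F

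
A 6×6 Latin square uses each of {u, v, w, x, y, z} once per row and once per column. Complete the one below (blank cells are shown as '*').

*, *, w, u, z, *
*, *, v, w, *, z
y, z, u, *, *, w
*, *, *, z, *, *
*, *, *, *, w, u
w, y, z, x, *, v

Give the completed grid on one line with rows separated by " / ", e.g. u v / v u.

At row 3, column 4: row 3 has {u,w,y,z}; column 4 has {u,w,x,z}; that leaves v.
At row 3, column 5: row 3 has {u,v,w,y,z}; column 5 has {w,z}; that leaves x.
At row 5, column 4: row 5 has {u,w}; column 4 has {u,v,w,x,z}; that leaves y.
At row 6, column 5: row 6 has {v,w,x,y,z}; column 5 has {w,x,z}; that leaves u.
At row 2, column 5: row 2 has {v,w,z}; column 5 has {u,w,x,z}; that leaves y.
At row 4, column 5: row 4 has {z}; column 5 has {u,w,x,y,z}; that leaves v.
At row 5, column 3: row 5 has {u,w,y}; column 3 has {u,v,w,z}; that leaves x.
At row 4, column 3: row 4 has {v,z}; column 3 has {u,v,w,x,z}; that leaves y.
At row 4, column 6: row 4 has {v,y,z}; column 6 has {u,v,w,z}; that leaves x.
At row 5, column 2: row 5 has {u,w,x,y}; column 2 has {y,z}; that leaves v.
At row 1, column 2: row 1 has {u,w,z}; column 2 has {v,y,z}; that leaves x.
At row 1, column 6: row 1 has {u,w,x,z}; column 6 has {u,v,w,x,z}; that leaves y.
At row 2, column 2: row 2 has {v,w,y,z}; column 2 has {v,x,y,z}; that leaves u.
At row 4, column 1: row 4 has {v,x,y,z}; column 1 has {w,y}; that leaves u.
At row 4, column 2: row 4 has {u,v,x,y,z}; column 2 has {u,v,x,y,z}; that leaves w.
At row 5, column 1: row 5 has {u,v,w,x,y}; column 1 has {u,w,y}; that leaves z.
At row 1, column 1: row 1 has {u,w,x,y,z}; column 1 has {u,w,y,z}; that leaves v.
At row 2, column 1: row 2 has {u,v,w,y,z}; column 1 has {u,v,w,y,z}; that leaves x.

v x w u z y / x u v w y z / y z u v x w / u w y z v x / z v x y w u / w y z x u v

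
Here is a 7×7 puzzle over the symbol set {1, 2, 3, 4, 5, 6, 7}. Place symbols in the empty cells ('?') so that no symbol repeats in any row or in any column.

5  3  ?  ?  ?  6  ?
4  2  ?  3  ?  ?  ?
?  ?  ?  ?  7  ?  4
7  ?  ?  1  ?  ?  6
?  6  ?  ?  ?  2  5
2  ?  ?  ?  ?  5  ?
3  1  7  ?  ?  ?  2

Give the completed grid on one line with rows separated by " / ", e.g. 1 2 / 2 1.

5 3 2 4 1 6 7 / 4 2 6 3 5 7 1 / 6 5 3 2 7 1 4 / 7 4 5 1 2 3 6 / 1 6 4 7 3 2 5 / 2 7 1 6 4 5 3 / 3 1 7 5 6 4 2

At row 3, column 2: row 3 has {4,7}; column 2 has {1,2,3,6}; that leaves 5.
At row 4, column 2: row 4 has {1,6,7}; column 2 has {1,2,3,5,6}; that leaves 4.
At row 4, column 6: row 4 has {1,4,6,7}; column 6 has {2,5,6}; that leaves 3.
At row 5, column 1: row 5 has {2,5,6}; column 1 has {2,3,4,5,7}; that leaves 1.
At row 6, column 2: row 6 has {2,5}; column 2 has {1,2,3,4,5,6}; that leaves 7.
At row 7, column 6: row 7 has {1,2,3,7}; column 6 has {2,3,5,6}; that leaves 4.
At row 3, column 1: row 3 has {4,5,7}; column 1 has {1,2,3,4,5,7}; that leaves 6.
At row 3, column 4: row 3 has {4,5,6,7}; column 4 has {1,3}; that leaves 2.
At row 3, column 6: row 3 has {2,4,5,6,7}; column 6 has {2,3,4,5,6}; that leaves 1.
At row 2, column 6: row 2 has {2,3,4}; column 6 has {1,2,3,4,5,6}; that leaves 7.
At row 2, column 7: row 2 has {2,3,4,7}; column 7 has {2,4,5,6}; that leaves 1.
At row 3, column 3: row 3 has {1,2,4,5,6,7}; column 3 has {7}; that leaves 3.
At row 5, column 3: row 5 has {1,2,5,6}; column 3 has {3,7}; that leaves 4.
At row 5, column 4: row 5 has {1,2,4,5,6}; column 4 has {1,2,3}; that leaves 7.
At row 5, column 5: row 5 has {1,2,4,5,6,7}; column 5 has {7}; that leaves 3.
At row 6, column 7: row 6 has {2,5,7}; column 7 has {1,2,4,5,6}; that leaves 3.
At row 1, column 4: row 1 has {3,5,6}; column 4 has {1,2,3,7}; that leaves 4.
At row 1, column 7: row 1 has {3,4,5,6}; column 7 has {1,2,3,4,5,6}; that leaves 7.
At row 6, column 4: row 6 has {2,3,5,7}; column 4 has {1,2,3,4,7}; that leaves 6.
At row 7, column 4: row 7 has {1,2,3,4,7}; column 4 has {1,2,3,4,6,7}; that leaves 5.
At row 7, column 5: row 7 has {1,2,3,4,5,7}; column 5 has {3,7}; that leaves 6.
At row 2, column 5: row 2 has {1,2,3,4,7}; column 5 has {3,6,7}; that leaves 5.
At row 4, column 5: row 4 has {1,3,4,6,7}; column 5 has {3,5,6,7}; that leaves 2.
At row 6, column 3: row 6 has {2,3,5,6,7}; column 3 has {3,4,7}; that leaves 1.
At row 6, column 5: row 6 has {1,2,3,5,6,7}; column 5 has {2,3,5,6,7}; that leaves 4.
At row 1, column 3: row 1 has {3,4,5,6,7}; column 3 has {1,3,4,7}; that leaves 2.
At row 1, column 5: row 1 has {2,3,4,5,6,7}; column 5 has {2,3,4,5,6,7}; that leaves 1.
At row 2, column 3: row 2 has {1,2,3,4,5,7}; column 3 has {1,2,3,4,7}; that leaves 6.
At row 4, column 3: row 4 has {1,2,3,4,6,7}; column 3 has {1,2,3,4,6,7}; that leaves 5.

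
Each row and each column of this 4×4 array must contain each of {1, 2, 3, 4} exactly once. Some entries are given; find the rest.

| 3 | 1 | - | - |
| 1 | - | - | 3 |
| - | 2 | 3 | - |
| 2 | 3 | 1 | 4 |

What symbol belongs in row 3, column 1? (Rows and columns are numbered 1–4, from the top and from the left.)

(r1,c4) = 2
(r2,c2) = 4
(r2,c3) = 2
(r3,c1) = 4

4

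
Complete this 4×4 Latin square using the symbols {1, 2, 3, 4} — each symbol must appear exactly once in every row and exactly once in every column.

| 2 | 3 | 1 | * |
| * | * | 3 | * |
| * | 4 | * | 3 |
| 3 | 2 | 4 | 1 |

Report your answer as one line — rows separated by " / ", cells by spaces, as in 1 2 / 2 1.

2 3 1 4 / 4 1 3 2 / 1 4 2 3 / 3 2 4 1

(r1,c4) = 4
(r2,c2) = 1
(r2,c4) = 2
(r3,c1) = 1
(r3,c3) = 2
(r2,c1) = 4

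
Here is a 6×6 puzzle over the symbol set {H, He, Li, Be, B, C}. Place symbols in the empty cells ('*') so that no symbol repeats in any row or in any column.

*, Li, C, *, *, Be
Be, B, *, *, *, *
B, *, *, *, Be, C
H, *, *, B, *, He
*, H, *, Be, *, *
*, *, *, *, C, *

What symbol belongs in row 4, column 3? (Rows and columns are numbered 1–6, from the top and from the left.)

Cell (r1,c1): row 1 has {Li,Be,C}; column 1 has {H,Be,B} → He.
Cell (r1,c4): row 1 has {He,Li,Be,C}; column 4 has {Be,B} → H.
Cell (r1,c5): row 1 has {H,He,Li,Be,C}; column 5 has {Be,C} → B.
Cell (r3,c2): row 3 has {Be,B,C}; column 2 has {H,Li,B} → He.
Cell (r3,c4): row 3 has {He,Be,B,C}; column 4 has {H,Be,B} → Li.
Cell (r4,c5): row 4 has {H,He,B}; column 5 has {Be,B,C} → Li.
Cell (r5,c5): row 5 has {H,Be}; column 5 has {Li,Be,B,C} → He.
Cell (r6,c1): row 6 has {C}; column 1 has {H,He,Be,B} → Li.
Cell (r6,c2): row 6 has {Li,C}; column 2 has {H,He,Li,B} → Be.
Cell (r6,c4): row 6 has {Li,Be,C}; column 4 has {H,Li,Be,B} → He.
Cell (r2,c4): row 2 has {Be,B}; column 4 has {H,He,Li,Be,B} → C.
Cell (r2,c5): row 2 has {Be,B,C}; column 5 has {He,Li,Be,B,C} → H.
Cell (r2,c6): row 2 has {H,Be,B,C}; column 6 has {He,Be,C} → Li.
Cell (r3,c3): row 3 has {He,Li,Be,B,C}; column 3 has {C} → H.
Cell (r4,c2): row 4 has {H,He,Li,B}; column 2 has {H,He,Li,Be,B} → C.
Cell (r4,c3): row 4 has {H,He,Li,B,C}; column 3 has {H,C} → Be.

Be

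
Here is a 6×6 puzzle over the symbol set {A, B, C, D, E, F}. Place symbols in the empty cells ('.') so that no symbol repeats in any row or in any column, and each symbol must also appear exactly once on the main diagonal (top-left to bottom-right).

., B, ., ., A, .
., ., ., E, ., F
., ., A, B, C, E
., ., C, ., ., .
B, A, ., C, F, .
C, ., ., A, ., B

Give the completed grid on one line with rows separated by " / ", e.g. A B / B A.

E B D F A C / A C B E D F / D F A B C E / F E C D B A / B A E C F D / C D F A E B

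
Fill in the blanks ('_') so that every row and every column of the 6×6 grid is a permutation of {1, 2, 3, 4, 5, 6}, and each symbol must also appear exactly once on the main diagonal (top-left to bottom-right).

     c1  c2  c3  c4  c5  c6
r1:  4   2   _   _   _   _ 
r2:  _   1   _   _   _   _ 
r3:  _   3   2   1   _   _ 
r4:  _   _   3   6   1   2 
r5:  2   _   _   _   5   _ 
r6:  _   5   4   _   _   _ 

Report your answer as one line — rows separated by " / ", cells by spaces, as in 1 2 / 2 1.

4 2 6 5 3 1 / 3 1 5 4 2 6 / 6 3 2 1 4 5 / 5 4 3 6 1 2 / 2 6 1 3 5 4 / 1 5 4 2 6 3

Cell (r4,c1): row 4 has {1,2,3,6}; column 1 has {2,4} → 5.
Cell (r4,c2): row 4 has {1,2,3,5,6}; column 2 has {1,2,3,5} → 4.
Cell (r5,c2): row 5 has {2,5}; column 2 has {1,2,3,4,5} → 6.
Cell (r5,c3): row 5 has {2,5,6}; column 3 has {2,3,4} → 1.
Cell (r6,c6): row 6 has {4,5}; column 6 has {2}; the diagonal has {1,2,4,5,6} → 3.
Cell (r3,c1): row 3 has {1,2,3}; column 1 has {2,4,5} → 6.
Cell (r3,c5): row 3 has {1,2,3,6}; column 5 has {1,5} → 4.
Cell (r3,c6): row 3 has {1,2,3,4,6}; column 6 has {2,3} → 5.
Cell (r5,c6): row 5 has {1,2,5,6}; column 6 has {2,3,5} → 4.
Cell (r6,c1): row 6 has {3,4,5}; column 1 has {2,4,5,6} → 1.
Cell (r6,c4): row 6 has {1,3,4,5}; column 4 has {1,6} → 2.
Cell (r6,c5): row 6 has {1,2,3,4,5}; column 5 has {1,4,5} → 6.
Cell (r1,c5): row 1 has {2,4}; column 5 has {1,4,5,6} → 3.
Cell (r2,c1): row 2 has {1}; column 1 has {1,2,4,5,6} → 3.
Cell (r2,c5): row 2 has {1,3}; column 5 has {1,3,4,5,6} → 2.
Cell (r2,c6): row 2 has {1,2,3}; column 6 has {2,3,4,5} → 6.
Cell (r5,c4): row 5 has {1,2,4,5,6}; column 4 has {1,2,6} → 3.
Cell (r1,c4): row 1 has {2,3,4}; column 4 has {1,2,3,6} → 5.
Cell (r1,c6): row 1 has {2,3,4,5}; column 6 has {2,3,4,5,6} → 1.
Cell (r2,c3): row 2 has {1,2,3,6}; column 3 has {1,2,3,4} → 5.
Cell (r2,c4): row 2 has {1,2,3,5,6}; column 4 has {1,2,3,5,6} → 4.
Cell (r1,c3): row 1 has {1,2,3,4,5}; column 3 has {1,2,3,4,5} → 6.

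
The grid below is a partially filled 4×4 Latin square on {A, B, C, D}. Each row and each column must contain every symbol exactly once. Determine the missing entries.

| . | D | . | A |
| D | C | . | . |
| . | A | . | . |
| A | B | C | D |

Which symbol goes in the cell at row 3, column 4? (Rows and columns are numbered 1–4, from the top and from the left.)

C

At row 1, column 3: row 1 has {A,D}; column 3 has {C}; that leaves B.
At row 2, column 3: row 2 has {C,D}; column 3 has {B,C}; that leaves A.
At row 2, column 4: row 2 has {A,C,D}; column 4 has {A,D}; that leaves B.
At row 3, column 3: row 3 has {A}; column 3 has {A,B,C}; that leaves D.
At row 3, column 4: row 3 has {A,D}; column 4 has {A,B,D}; that leaves C.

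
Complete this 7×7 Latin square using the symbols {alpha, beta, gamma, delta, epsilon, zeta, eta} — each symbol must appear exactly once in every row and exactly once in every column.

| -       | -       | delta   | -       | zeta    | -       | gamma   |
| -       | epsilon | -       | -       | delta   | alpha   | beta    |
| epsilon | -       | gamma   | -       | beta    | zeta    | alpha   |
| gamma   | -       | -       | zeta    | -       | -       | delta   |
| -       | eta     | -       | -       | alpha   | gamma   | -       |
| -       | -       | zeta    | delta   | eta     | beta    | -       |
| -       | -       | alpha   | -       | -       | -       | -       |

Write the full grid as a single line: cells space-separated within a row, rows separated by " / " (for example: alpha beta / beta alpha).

eta beta delta alpha zeta epsilon gamma / zeta epsilon eta gamma delta alpha beta / epsilon delta gamma eta beta zeta alpha / gamma alpha beta zeta epsilon eta delta / delta eta epsilon beta alpha gamma zeta / alpha gamma zeta delta eta beta epsilon / beta zeta alpha epsilon gamma delta eta

(r2,c3) = eta
(r2,c4) = gamma
(r3,c2) = delta
(r3,c4) = eta
(r4,c5) = epsilon
(r4,c6) = eta
(r6,c1) = alpha
(r6,c2) = gamma
(r6,c7) = epsilon
(r7,c5) = gamma
(r1,c6) = epsilon
(r2,c1) = zeta
(r4,c3) = beta
(r5,c3) = epsilon
(r5,c4) = beta
(r5,c7) = zeta
(r7,c4) = epsilon
(r7,c6) = delta
(r7,c7) = eta
(r1,c4) = alpha
(r4,c2) = alpha
(r5,c1) = delta
(r7,c1) = beta
(r7,c2) = zeta
(r1,c1) = eta
(r1,c2) = beta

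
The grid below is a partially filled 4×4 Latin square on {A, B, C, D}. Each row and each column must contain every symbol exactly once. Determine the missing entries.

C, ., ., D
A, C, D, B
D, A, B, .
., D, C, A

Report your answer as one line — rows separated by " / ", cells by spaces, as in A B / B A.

Cell (r1,c2): row 1 has {C,D}; column 2 has {A,C,D} → B.
Cell (r1,c3): row 1 has {B,C,D}; column 3 has {B,C,D} → A.
Cell (r3,c4): row 3 has {A,B,D}; column 4 has {A,B,D} → C.
Cell (r4,c1): row 4 has {A,C,D}; column 1 has {A,C,D} → B.

C B A D / A C D B / D A B C / B D C A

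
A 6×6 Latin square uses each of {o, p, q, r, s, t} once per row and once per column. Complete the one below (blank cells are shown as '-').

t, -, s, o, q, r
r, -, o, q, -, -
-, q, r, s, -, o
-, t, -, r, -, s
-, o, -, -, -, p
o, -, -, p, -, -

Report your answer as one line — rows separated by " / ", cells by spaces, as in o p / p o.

t p s o q r / r s o q p t / p q r s t o / q t p r o s / s o q t r p / o r t p s q

(r1,c2): row 1 has {o,q,r,s,t}; column 2 has {o,q,t}, so it must be p.
(r2,c2): row 2 has {o,q,r}; column 2 has {o,p,q,t}, so it must be s.
(r2,c6): row 2 has {o,q,r,s}; column 6 has {o,p,r,s}, so it must be t.
(r3,c1): row 3 has {o,q,r,s}; column 1 has {o,r,t}, so it must be p.
(r3,c5): row 3 has {o,p,q,r,s}; column 5 has {q}, so it must be t.
(r4,c1): row 4 has {r,s,t}; column 1 has {o,p,r,t}, so it must be q.
(r4,c3): row 4 has {q,r,s,t}; column 3 has {o,r,s}, so it must be p.
(r4,c5): row 4 has {p,q,r,s,t}; column 5 has {q,t}, so it must be o.
(r5,c1): row 5 has {o,p}; column 1 has {o,p,q,r,t}, so it must be s.
(r5,c4): row 5 has {o,p,s}; column 4 has {o,p,q,r,s}, so it must be t.
(r5,c5): row 5 has {o,p,s,t}; column 5 has {o,q,t}, so it must be r.
(r6,c2): row 6 has {o,p}; column 2 has {o,p,q,s,t}, so it must be r.
(r6,c5): row 6 has {o,p,r}; column 5 has {o,q,r,t}, so it must be s.
(r6,c6): row 6 has {o,p,r,s}; column 6 has {o,p,r,s,t}, so it must be q.
(r2,c5): row 2 has {o,q,r,s,t}; column 5 has {o,q,r,s,t}, so it must be p.
(r5,c3): row 5 has {o,p,r,s,t}; column 3 has {o,p,r,s}, so it must be q.
(r6,c3): row 6 has {o,p,q,r,s}; column 3 has {o,p,q,r,s}, so it must be t.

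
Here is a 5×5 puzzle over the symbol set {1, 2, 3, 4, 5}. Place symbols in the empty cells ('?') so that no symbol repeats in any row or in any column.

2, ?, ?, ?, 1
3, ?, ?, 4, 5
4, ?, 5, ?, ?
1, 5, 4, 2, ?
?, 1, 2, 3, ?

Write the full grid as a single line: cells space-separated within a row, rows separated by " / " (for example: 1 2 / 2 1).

2 4 3 5 1 / 3 2 1 4 5 / 4 3 5 1 2 / 1 5 4 2 3 / 5 1 2 3 4

(r1,c3) = 3
(r1,c4) = 5
(r2,c2) = 2
(r2,c3) = 1
(r3,c2) = 3
(r3,c4) = 1
(r3,c5) = 2
(r4,c5) = 3
(r5,c1) = 5
(r5,c5) = 4
(r1,c2) = 4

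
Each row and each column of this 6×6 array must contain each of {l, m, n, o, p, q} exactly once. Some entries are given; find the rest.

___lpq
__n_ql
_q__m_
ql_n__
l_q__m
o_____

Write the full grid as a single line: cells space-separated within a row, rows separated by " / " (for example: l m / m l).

m n o l p q / p o n m q l / n q l p m o / q l m n o p / l p q o n m / o m p q l n

(r4,c5): row 4 has {l,n,q}; column 5 has {m,p,q}, so it must be o.
(r4,c6): row 4 has {l,n,o,q}; column 6 has {l,m,q}, so it must be p.
(r5,c5): row 5 has {l,m,q}; column 5 has {m,o,p,q}, so it must be n.
(r6,c5): row 6 has {o}; column 5 has {m,n,o,p,q}, so it must be l.
(r6,c6): row 6 has {l,o}; column 6 has {l,m,p,q}, so it must be n.
(r3,c6): row 3 has {m,q}; column 6 has {l,m,n,p,q}, so it must be o.
(r4,c3): row 4 has {l,n,o,p,q}; column 3 has {n,q}, so it must be m.
(r6,c3): row 6 has {l,n,o}; column 3 has {m,n,q}, so it must be p.
(r1,c3): row 1 has {l,p,q}; column 3 has {m,n,p,q}, so it must be o.
(r3,c3): row 3 has {m,o,q}; column 3 has {m,n,o,p,q}, so it must be l.
(r3,c4): row 3 has {l,m,o,q}; column 4 has {l,n}, so it must be p.
(r5,c4): row 5 has {l,m,n,q}; column 4 has {l,n,p}, so it must be o.
(r6,c2): row 6 has {l,n,o,p}; column 2 has {l,q}, so it must be m.
(r6,c4): row 6 has {l,m,n,o,p}; column 4 has {l,n,o,p}, so it must be q.
(r1,c2): row 1 has {l,o,p,q}; column 2 has {l,m,q}, so it must be n.
(r2,c4): row 2 has {l,n,q}; column 4 has {l,n,o,p,q}, so it must be m.
(r3,c1): row 3 has {l,m,o,p,q}; column 1 has {l,o,q}, so it must be n.
(r5,c2): row 5 has {l,m,n,o,q}; column 2 has {l,m,n,q}, so it must be p.
(r1,c1): row 1 has {l,n,o,p,q}; column 1 has {l,n,o,q}, so it must be m.
(r2,c1): row 2 has {l,m,n,q}; column 1 has {l,m,n,o,q}, so it must be p.
(r2,c2): row 2 has {l,m,n,p,q}; column 2 has {l,m,n,p,q}, so it must be o.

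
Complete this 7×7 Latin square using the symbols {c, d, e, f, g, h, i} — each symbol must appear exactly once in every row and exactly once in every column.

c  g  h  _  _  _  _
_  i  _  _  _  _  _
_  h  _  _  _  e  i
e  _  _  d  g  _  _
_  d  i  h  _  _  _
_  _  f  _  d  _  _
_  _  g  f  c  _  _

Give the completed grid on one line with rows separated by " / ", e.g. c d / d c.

c g h e i d f / d i e g h f c / g h d c f e i / e f c d g i h / f d i h e c g / h c f i d g e / i e g f c h d

At row 3, column 5: row 3 has {e,h,i}; column 5 has {c,d,g}; that leaves f.
At row 4, column 3: row 4 has {d,e,g}; column 3 has {f,g,h,i}; that leaves c.
At row 5, column 5: row 5 has {d,h,i}; column 5 has {c,d,f,g}; that leaves e.
At row 7, column 2: row 7 has {c,f,g}; column 2 has {d,g,h,i}; that leaves e.
At row 1, column 5: row 1 has {c,g,h}; column 5 has {c,d,e,f,g}; that leaves i.
At row 2, column 5: row 2 has {i}; column 5 has {c,d,e,f,g,i}; that leaves h.
At row 3, column 3: row 3 has {e,f,h,i}; column 3 has {c,f,g,h,i}; that leaves d.
At row 4, column 2: row 4 has {c,d,e,g}; column 2 has {d,e,g,h,i}; that leaves f.
At row 4, column 7: row 4 has {c,d,e,f,g}; column 7 has {i}; that leaves h.
At row 6, column 2: row 6 has {d,f}; column 2 has {d,e,f,g,h,i}; that leaves c.
At row 7, column 7: row 7 has {c,e,f,g}; column 7 has {h,i}; that leaves d.
At row 1, column 4: row 1 has {c,g,h,i}; column 4 has {d,f,h}; that leaves e.
At row 1, column 7: row 1 has {c,e,g,h,i}; column 7 has {d,h,i}; that leaves f.
At row 2, column 3: row 2 has {h,i}; column 3 has {c,d,f,g,h,i}; that leaves e.
At row 3, column 1: row 3 has {d,e,f,h,i}; column 1 has {c,e}; that leaves g.
At row 3, column 4: row 3 has {d,e,f,g,h,i}; column 4 has {d,e,f,h}; that leaves c.
At row 4, column 6: row 4 has {c,d,e,f,g,h}; column 6 has {e}; that leaves i.
At row 5, column 1: row 5 has {d,e,h,i}; column 1 has {c,e,g}; that leaves f.
At row 7, column 6: row 7 has {c,d,e,f,g}; column 6 has {e,i}; that leaves h.
At row 1, column 6: row 1 has {c,e,f,g,h,i}; column 6 has {e,h,i}; that leaves d.
At row 2, column 1: row 2 has {e,h,i}; column 1 has {c,e,f,g}; that leaves d.
At row 2, column 4: row 2 has {d,e,h,i}; column 4 has {c,d,e,f,h}; that leaves g.
At row 2, column 7: row 2 has {d,e,g,h,i}; column 7 has {d,f,h,i}; that leaves c.
At row 5, column 7: row 5 has {d,e,f,h,i}; column 7 has {c,d,f,h,i}; that leaves g.
At row 6, column 4: row 6 has {c,d,f}; column 4 has {c,d,e,f,g,h}; that leaves i.
At row 6, column 6: row 6 has {c,d,f,i}; column 6 has {d,e,h,i}; that leaves g.
At row 6, column 7: row 6 has {c,d,f,g,i}; column 7 has {c,d,f,g,h,i}; that leaves e.
At row 7, column 1: row 7 has {c,d,e,f,g,h}; column 1 has {c,d,e,f,g}; that leaves i.
At row 2, column 6: row 2 has {c,d,e,g,h,i}; column 6 has {d,e,g,h,i}; that leaves f.
At row 5, column 6: row 5 has {d,e,f,g,h,i}; column 6 has {d,e,f,g,h,i}; that leaves c.
At row 6, column 1: row 6 has {c,d,e,f,g,i}; column 1 has {c,d,e,f,g,i}; that leaves h.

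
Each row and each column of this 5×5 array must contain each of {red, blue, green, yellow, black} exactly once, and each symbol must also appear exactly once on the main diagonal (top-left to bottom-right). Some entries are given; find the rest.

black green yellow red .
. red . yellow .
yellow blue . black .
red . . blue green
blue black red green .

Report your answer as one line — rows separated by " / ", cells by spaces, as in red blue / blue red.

black green yellow red blue / green red blue yellow black / yellow blue green black red / red yellow black blue green / blue black red green yellow

(r1,c5): row 1 has {red,green,yellow,black}; column 5 has {green}, so it must be blue.
(r2,c1): row 2 has {red,yellow}; column 1 has {red,blue,yellow,black}, so it must be green.
(r2,c5): row 2 has {red,green,yellow}; column 5 has {blue,green}, so it must be black.
(r3,c3): row 3 has {blue,yellow,black}; column 3 has {red,yellow}; the diagonal has {red,blue,black}, so it must be green.
(r3,c5): row 3 has {blue,green,yellow,black}; column 5 has {blue,green,black}, so it must be red.
(r4,c2): row 4 has {red,blue,green}; column 2 has {red,blue,green,black}, so it must be yellow.
(r4,c3): row 4 has {red,blue,green,yellow}; column 3 has {red,green,yellow}, so it must be black.
(r5,c5): row 5 has {red,blue,green,black}; column 5 has {red,blue,green,black}; the diagonal has {red,blue,green,black}, so it must be yellow.
(r2,c3): row 2 has {red,green,yellow,black}; column 3 has {red,green,yellow,black}, so it must be blue.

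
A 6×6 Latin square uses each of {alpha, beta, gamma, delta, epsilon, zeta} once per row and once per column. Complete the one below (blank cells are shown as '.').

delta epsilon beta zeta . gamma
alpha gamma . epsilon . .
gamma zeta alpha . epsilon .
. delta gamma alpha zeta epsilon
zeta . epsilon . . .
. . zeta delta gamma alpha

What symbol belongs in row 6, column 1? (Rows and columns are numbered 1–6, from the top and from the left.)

epsilon

(r1,c5) = alpha
(r2,c3) = delta
(r2,c5) = beta
(r2,c6) = zeta
(r3,c4) = beta
(r3,c6) = delta
(r4,c1) = beta
(r5,c4) = gamma
(r5,c5) = delta
(r5,c6) = beta
(r6,c1) = epsilon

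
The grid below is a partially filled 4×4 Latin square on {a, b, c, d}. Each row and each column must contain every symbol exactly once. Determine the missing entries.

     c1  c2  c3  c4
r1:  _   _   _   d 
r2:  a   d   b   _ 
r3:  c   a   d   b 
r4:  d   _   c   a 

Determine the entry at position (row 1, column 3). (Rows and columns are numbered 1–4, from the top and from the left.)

Cell (r1,c1): row 1 has {d}; column 1 has {a,c,d} → b.
Cell (r1,c2): row 1 has {b,d}; column 2 has {a,d} → c.
Cell (r1,c3): row 1 has {b,c,d}; column 3 has {b,c,d} → a.

a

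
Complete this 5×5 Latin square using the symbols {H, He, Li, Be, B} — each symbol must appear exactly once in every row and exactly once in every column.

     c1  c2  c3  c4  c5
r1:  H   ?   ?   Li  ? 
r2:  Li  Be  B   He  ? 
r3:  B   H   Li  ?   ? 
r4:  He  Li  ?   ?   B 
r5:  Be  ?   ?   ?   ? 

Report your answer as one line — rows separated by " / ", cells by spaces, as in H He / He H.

row 2 has {He,Li,Be,B}; column 5 has {B} — only H is left for (r2,c5).
row 3 has {H,Li,B}; column 4 has {He,Li} — only Be is left for (r3,c4).
row 3 has {H,Li,Be,B}; column 5 has {H,B} — only He is left for (r3,c5).
row 4 has {He,Li,B}; column 4 has {He,Li,Be} — only H is left for (r4,c4).
row 5 has {Be}; column 4 has {H,He,Li,Be} — only B is left for (r5,c4).
row 5 has {Be,B}; column 5 has {H,He,B} — only Li is left for (r5,c5).
row 1 has {H,Li}; column 5 has {H,He,Li,B} — only Be is left for (r1,c5).
row 4 has {H,He,Li,B}; column 3 has {Li,B} — only Be is left for (r4,c3).
row 5 has {Li,Be,B}; column 2 has {H,Li,Be} — only He is left for (r5,c2).
row 5 has {He,Li,Be,B}; column 3 has {Li,Be,B} — only H is left for (r5,c3).
row 1 has {H,Li,Be}; column 2 has {H,He,Li,Be} — only B is left for (r1,c2).
row 1 has {H,Li,Be,B}; column 3 has {H,Li,Be,B} — only He is left for (r1,c3).

H B He Li Be / Li Be B He H / B H Li Be He / He Li Be H B / Be He H B Li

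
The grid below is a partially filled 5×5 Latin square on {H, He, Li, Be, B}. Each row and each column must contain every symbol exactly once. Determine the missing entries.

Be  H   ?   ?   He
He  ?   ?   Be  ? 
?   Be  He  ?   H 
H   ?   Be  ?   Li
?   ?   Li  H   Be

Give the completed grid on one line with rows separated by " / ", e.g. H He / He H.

Cell (r1,c3): row 1 has {H,He,Be}; column 3 has {He,Li,Be} → B.
Cell (r1,c4): row 1 has {H,He,Be,B}; column 4 has {H,Be} → Li.
Cell (r2,c3): row 2 has {He,Be}; column 3 has {He,Li,Be,B} → H.
Cell (r2,c5): row 2 has {H,He,Be}; column 5 has {H,He,Li,Be} → B.
Cell (r3,c4): row 3 has {H,He,Be}; column 4 has {H,Li,Be} → B.
Cell (r4,c4): row 4 has {H,Li,Be}; column 4 has {H,Li,Be,B} → He.
Cell (r5,c1): row 5 has {H,Li,Be}; column 1 has {H,He,Be} → B.
Cell (r5,c2): row 5 has {H,Li,Be,B}; column 2 has {H,Be} → He.
Cell (r2,c2): row 2 has {H,He,Be,B}; column 2 has {H,He,Be} → Li.
Cell (r3,c1): row 3 has {H,He,Be,B}; column 1 has {H,He,Be,B} → Li.
Cell (r4,c2): row 4 has {H,He,Li,Be}; column 2 has {H,He,Li,Be} → B.

Be H B Li He / He Li H Be B / Li Be He B H / H B Be He Li / B He Li H Be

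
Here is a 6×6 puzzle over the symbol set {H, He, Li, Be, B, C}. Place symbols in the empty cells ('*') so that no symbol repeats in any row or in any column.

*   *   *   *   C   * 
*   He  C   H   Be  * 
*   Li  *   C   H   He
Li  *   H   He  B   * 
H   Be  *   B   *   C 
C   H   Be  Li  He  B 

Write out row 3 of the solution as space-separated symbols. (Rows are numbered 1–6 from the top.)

(r1,c2) = B
(r1,c4) = Be
(r2,c1) = B
(r2,c6) = Li
(r3,c1) = Be
(r3,c3) = B

Be Li B C H He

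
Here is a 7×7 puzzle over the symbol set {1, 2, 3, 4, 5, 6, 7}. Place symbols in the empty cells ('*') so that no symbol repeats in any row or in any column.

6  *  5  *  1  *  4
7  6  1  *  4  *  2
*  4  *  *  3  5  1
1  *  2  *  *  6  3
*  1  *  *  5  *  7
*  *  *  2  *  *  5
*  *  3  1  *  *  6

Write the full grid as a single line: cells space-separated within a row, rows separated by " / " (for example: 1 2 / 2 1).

(r2,c6) = 3
(r3,c1) = 2
(r4,c5) = 7
(r6,c5) = 6
(r7,c5) = 2
(r2,c4) = 5
(r4,c2) = 5
(r4,c4) = 4
(r7,c2) = 7
(r7,c6) = 4
(r5,c6) = 2
(r6,c2) = 3
(r7,c1) = 5
(r1,c2) = 2
(r1,c6) = 7
(r6,c1) = 4
(r6,c3) = 7
(r6,c6) = 1
(r1,c4) = 3
(r3,c3) = 6
(r3,c4) = 7
(r5,c1) = 3
(r5,c3) = 4
(r5,c4) = 6

6 2 5 3 1 7 4 / 7 6 1 5 4 3 2 / 2 4 6 7 3 5 1 / 1 5 2 4 7 6 3 / 3 1 4 6 5 2 7 / 4 3 7 2 6 1 5 / 5 7 3 1 2 4 6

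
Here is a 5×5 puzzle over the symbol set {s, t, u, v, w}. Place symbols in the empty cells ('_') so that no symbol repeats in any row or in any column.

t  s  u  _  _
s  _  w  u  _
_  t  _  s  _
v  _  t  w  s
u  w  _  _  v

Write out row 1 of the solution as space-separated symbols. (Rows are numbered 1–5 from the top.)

t s u v w

Cell (r1,c4): row 1 has {s,t,u}; column 4 has {s,u,w} → v.
Cell (r1,c5): row 1 has {s,t,u,v}; column 5 has {s,v} → w.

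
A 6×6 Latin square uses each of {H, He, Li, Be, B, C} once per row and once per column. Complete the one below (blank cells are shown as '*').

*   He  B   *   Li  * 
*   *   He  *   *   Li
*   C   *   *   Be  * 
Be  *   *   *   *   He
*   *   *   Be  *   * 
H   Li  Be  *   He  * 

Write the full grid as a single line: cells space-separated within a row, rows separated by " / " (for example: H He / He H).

Cell (r1,c1): row 1 has {He,Li,B}; column 1 has {H,Be} → C.
Cell (r1,c4): row 1 has {He,Li,B,C}; column 4 has {Be} → H.
Cell (r1,c6): row 1 has {H,He,Li,B,C}; column 6 has {He,Li} → Be.
Cell (r2,c1): row 2 has {He,Li}; column 1 has {H,Be,C} → B.
Cell (r2,c4): row 2 has {He,Li,B}; column 4 has {H,Be} → C.
Cell (r2,c5): row 2 has {He,Li,B,C}; column 5 has {He,Li,Be} → H.
Cell (r6,c4): row 6 has {H,He,Li,Be}; column 4 has {H,Be,C} → B.
Cell (r6,c6): row 6 has {H,He,Li,Be,B}; column 6 has {He,Li,Be} → C.
Cell (r2,c2): row 2 has {H,He,Li,B,C}; column 2 has {He,Li,C} → Be.
Cell (r4,c4): row 4 has {He,Be}; column 4 has {H,Be,B,C} → Li.
Cell (r3,c4): row 3 has {Be,C}; column 4 has {H,Li,Be,B,C} → He.
Cell (r3,c1): row 3 has {He,Be,C}; column 1 has {H,Be,B,C} → Li.
Cell (r3,c3): row 3 has {He,Li,Be,C}; column 3 has {He,Be,B} → H.
Cell (r3,c6): row 3 has {H,He,Li,Be,C}; column 6 has {He,Li,Be,C} → B.
Cell (r4,c3): row 4 has {He,Li,Be}; column 3 has {H,He,Be,B} → C.
Cell (r4,c5): row 4 has {He,Li,Be,C}; column 5 has {H,He,Li,Be} → B.
Cell (r5,c1): row 5 has {Be}; column 1 has {H,Li,Be,B,C} → He.
Cell (r5,c3): row 5 has {He,Be}; column 3 has {H,He,Be,B,C} → Li.
Cell (r5,c5): row 5 has {He,Li,Be}; column 5 has {H,He,Li,Be,B} → C.
Cell (r5,c6): row 5 has {He,Li,Be,C}; column 6 has {He,Li,Be,B,C} → H.
Cell (r4,c2): row 4 has {He,Li,Be,B,C}; column 2 has {He,Li,Be,C} → H.
Cell (r5,c2): row 5 has {H,He,Li,Be,C}; column 2 has {H,He,Li,Be,C} → B.

C He B H Li Be / B Be He C H Li / Li C H He Be B / Be H C Li B He / He B Li Be C H / H Li Be B He C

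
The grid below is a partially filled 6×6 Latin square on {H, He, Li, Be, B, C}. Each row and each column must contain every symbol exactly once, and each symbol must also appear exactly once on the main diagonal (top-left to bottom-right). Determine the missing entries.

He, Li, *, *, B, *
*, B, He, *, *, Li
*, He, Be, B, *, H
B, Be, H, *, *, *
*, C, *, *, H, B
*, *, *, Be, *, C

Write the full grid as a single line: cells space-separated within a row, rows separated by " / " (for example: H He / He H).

At row 1, column 3: row 1 has {He,Li,B}; column 3 has {H,He,Be}; that leaves C.
At row 1, column 4: row 1 has {He,Li,B,C}; column 4 has {Be,B}; that leaves H.
At row 1, column 6: row 1 has {H,He,Li,B,C}; column 6 has {H,Li,B,C}; that leaves Be.
At row 2, column 4: row 2 has {He,Li,B}; column 4 has {H,Be,B}; that leaves C.
At row 2, column 5: row 2 has {He,Li,B,C}; column 5 has {H,B}; that leaves Be.
At row 4, column 4: row 4 has {H,Be,B}; column 4 has {H,Be,B,C}; the diagonal has {H,He,Be,B,C}; that leaves Li.
At row 4, column 6: row 4 has {H,Li,Be,B}; column 6 has {H,Li,Be,B,C}; that leaves He.
At row 5, column 3: row 5 has {H,B,C}; column 3 has {H,He,Be,C}; that leaves Li.
At row 5, column 4: row 5 has {H,Li,B,C}; column 4 has {H,Li,Be,B,C}; that leaves He.
At row 6, column 2: row 6 has {Be,C}; column 2 has {He,Li,Be,B,C}; that leaves H.
At row 6, column 3: row 6 has {H,Be,C}; column 3 has {H,He,Li,Be,C}; that leaves B.
At row 2, column 1: row 2 has {He,Li,Be,B,C}; column 1 has {He,B}; that leaves H.
At row 4, column 5: row 4 has {H,He,Li,Be,B}; column 5 has {H,Be,B}; that leaves C.
At row 5, column 1: row 5 has {H,He,Li,B,C}; column 1 has {H,He,B}; that leaves Be.
At row 6, column 1: row 6 has {H,Be,B,C}; column 1 has {H,He,Be,B}; that leaves Li.
At row 6, column 5: row 6 has {H,Li,Be,B,C}; column 5 has {H,Be,B,C}; that leaves He.
At row 3, column 1: row 3 has {H,He,Be,B}; column 1 has {H,He,Li,Be,B}; that leaves C.
At row 3, column 5: row 3 has {H,He,Be,B,C}; column 5 has {H,He,Be,B,C}; that leaves Li.

He Li C H B Be / H B He C Be Li / C He Be B Li H / B Be H Li C He / Be C Li He H B / Li H B Be He C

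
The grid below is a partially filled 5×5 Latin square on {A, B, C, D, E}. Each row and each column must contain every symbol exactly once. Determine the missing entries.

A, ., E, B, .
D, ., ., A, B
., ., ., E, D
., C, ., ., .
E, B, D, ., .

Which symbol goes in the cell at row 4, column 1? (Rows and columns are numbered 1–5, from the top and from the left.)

(r1,c2) = D
(r1,c5) = C
(r2,c2) = E
(r2,c3) = C
(r3,c2) = A
(r3,c3) = B
(r4,c1) = B

B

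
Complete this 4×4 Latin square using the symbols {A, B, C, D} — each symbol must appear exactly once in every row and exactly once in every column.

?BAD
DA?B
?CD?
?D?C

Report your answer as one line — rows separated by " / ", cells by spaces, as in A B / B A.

C B A D / D A C B / B C D A / A D B C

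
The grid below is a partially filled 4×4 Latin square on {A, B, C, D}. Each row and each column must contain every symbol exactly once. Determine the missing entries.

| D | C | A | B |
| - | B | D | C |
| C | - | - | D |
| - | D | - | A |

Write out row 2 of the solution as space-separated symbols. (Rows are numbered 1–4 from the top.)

Cell (r2,c1): row 2 has {B,C,D}; column 1 has {C,D} → A.

A B D C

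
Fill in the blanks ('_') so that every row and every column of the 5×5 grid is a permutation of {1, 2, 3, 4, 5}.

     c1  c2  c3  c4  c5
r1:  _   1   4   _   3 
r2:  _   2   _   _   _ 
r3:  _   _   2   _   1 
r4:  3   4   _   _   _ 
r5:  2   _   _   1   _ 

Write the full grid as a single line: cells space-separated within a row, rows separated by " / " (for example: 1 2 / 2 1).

5 1 4 2 3 / 1 2 3 4 5 / 4 5 2 3 1 / 3 4 1 5 2 / 2 3 5 1 4

(r1,c1) = 5
(r1,c4) = 2
(r3,c1) = 4
(r4,c4) = 5
(r4,c5) = 2
(r2,c1) = 1
(r3,c4) = 3
(r4,c3) = 1
(r2,c4) = 4
(r2,c5) = 5
(r3,c2) = 5
(r5,c2) = 3
(r5,c3) = 5
(r5,c5) = 4
(r2,c3) = 3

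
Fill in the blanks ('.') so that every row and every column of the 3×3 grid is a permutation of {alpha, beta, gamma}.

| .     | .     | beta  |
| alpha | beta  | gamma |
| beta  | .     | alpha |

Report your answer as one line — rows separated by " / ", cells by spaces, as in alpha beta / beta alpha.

(r1,c1): row 1 has {beta}; column 1 has {alpha,beta}, so it must be gamma.
(r1,c2): row 1 has {beta,gamma}; column 2 has {beta}, so it must be alpha.
(r3,c2): row 3 has {alpha,beta}; column 2 has {alpha,beta}, so it must be gamma.

gamma alpha beta / alpha beta gamma / beta gamma alpha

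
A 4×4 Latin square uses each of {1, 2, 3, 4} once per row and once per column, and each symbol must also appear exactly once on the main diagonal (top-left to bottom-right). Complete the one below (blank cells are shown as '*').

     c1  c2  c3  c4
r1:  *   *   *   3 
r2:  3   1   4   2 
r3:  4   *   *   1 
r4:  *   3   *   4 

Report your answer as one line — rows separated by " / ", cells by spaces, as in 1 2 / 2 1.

2 4 1 3 / 3 1 4 2 / 4 2 3 1 / 1 3 2 4

(r1,c1) = 2
(r1,c2) = 4
(r1,c3) = 1
(r3,c2) = 2
(r3,c3) = 3
(r4,c1) = 1
(r4,c3) = 2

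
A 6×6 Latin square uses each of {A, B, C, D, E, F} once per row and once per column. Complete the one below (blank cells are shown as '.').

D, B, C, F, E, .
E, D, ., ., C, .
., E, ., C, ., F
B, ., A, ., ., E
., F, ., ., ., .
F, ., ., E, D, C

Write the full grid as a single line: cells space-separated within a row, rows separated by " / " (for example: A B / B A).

D B C F E A / E D F A C B / A E D C B F / B C A D F E / C F E B A D / F A B E D C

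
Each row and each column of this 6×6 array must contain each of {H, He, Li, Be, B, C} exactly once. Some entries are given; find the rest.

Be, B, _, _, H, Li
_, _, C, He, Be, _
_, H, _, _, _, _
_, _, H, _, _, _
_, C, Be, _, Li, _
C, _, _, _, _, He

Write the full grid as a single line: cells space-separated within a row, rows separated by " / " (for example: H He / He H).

(r1,c3): row 1 has {H,Li,Be,B}; column 3 has {H,Be,C}, so it must be He.
(r1,c4): row 1 has {H,He,Li,Be,B}; column 4 has {He}, so it must be C.
(r2,c2): row 2 has {He,Be,C}; column 2 has {H,B,C}, so it must be Li.
(r6,c2): row 6 has {He,C}; column 2 has {H,Li,B,C}, so it must be Be.
(r6,c5): row 6 has {He,Be,C}; column 5 has {H,Li,Be}, so it must be B.
(r4,c2): row 4 has {H}; column 2 has {H,Li,Be,B,C}, so it must be He.
(r4,c5): row 4 has {H,He}; column 5 has {H,Li,Be,B}, so it must be C.
(r6,c3): row 6 has {He,Be,B,C}; column 3 has {H,He,Be,C}, so it must be Li.
(r6,c4): row 6 has {He,Li,Be,B,C}; column 4 has {He,C}, so it must be H.
(r3,c3): row 3 has {H}; column 3 has {H,He,Li,Be,C}, so it must be B.
(r3,c5): row 3 has {H,B}; column 5 has {H,Li,Be,B,C}, so it must be He.
(r5,c4): row 5 has {Li,Be,C}; column 4 has {H,He,C}, so it must be B.
(r5,c6): row 5 has {Li,Be,B,C}; column 6 has {He,Li}, so it must be H.
(r2,c6): row 2 has {He,Li,Be,C}; column 6 has {H,He,Li}, so it must be B.
(r3,c1): row 3 has {H,He,B}; column 1 has {Be,C}, so it must be Li.
(r3,c4): row 3 has {H,He,Li,B}; column 4 has {H,He,B,C}, so it must be Be.
(r3,c6): row 3 has {H,He,Li,Be,B}; column 6 has {H,He,Li,B}, so it must be C.
(r4,c1): row 4 has {H,He,C}; column 1 has {Li,Be,C}, so it must be B.
(r4,c4): row 4 has {H,He,B,C}; column 4 has {H,He,Be,B,C}, so it must be Li.
(r4,c6): row 4 has {H,He,Li,B,C}; column 6 has {H,He,Li,B,C}, so it must be Be.
(r5,c1): row 5 has {H,Li,Be,B,C}; column 1 has {Li,Be,B,C}, so it must be He.
(r2,c1): row 2 has {He,Li,Be,B,C}; column 1 has {He,Li,Be,B,C}, so it must be H.

Be B He C H Li / H Li C He Be B / Li H B Be He C / B He H Li C Be / He C Be B Li H / C Be Li H B He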